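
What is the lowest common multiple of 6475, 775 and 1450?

6475 = 5² · 7 · 37; 775 = 5² · 31; 1450 = 2 · 5² · 29
lcm takes max exponent of each prime: 2 · 5² · 7 · 29 · 31 · 37 = 11642050

11642050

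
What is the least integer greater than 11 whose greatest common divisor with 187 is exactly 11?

Multiples of 11 above 11: 11·2, 11·3, … . Need the cofactor coprime to 187/11 = 17.
Checking s = 2, 3, … the first with gcd(s, 17) = 1 is s = 2, giving 22.

22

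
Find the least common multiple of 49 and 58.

gcd first: 58 = 1·49 + 9; 49 = 5·9 + 4; 9 = 2·4 + 1; 4 = 4·1 + 0 → gcd = 1
lcm = 49·58/gcd = 2842/1 = 2842

2842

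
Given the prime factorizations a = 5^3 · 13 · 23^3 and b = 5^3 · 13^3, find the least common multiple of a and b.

3341362375

max exponent per prime: 5^3 · 13^3 · 23^3 = 3341362375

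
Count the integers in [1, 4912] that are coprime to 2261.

3755

2261 = 7·17·19. Inclusion–exclusion on these primes:
4912 − ⌊4912/7⌋ − ⌊4912/17⌋ − ⌊4912/19⌋ + ⌊4912/119⌋ + ⌊4912/133⌋ + ⌊4912/323⌋ − ⌊4912/2261⌋ = 3755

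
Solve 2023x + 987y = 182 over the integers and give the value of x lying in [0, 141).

Euclid: 2023 = 2·987 + 49; 987 = 20·49 + 7; 49 = 7·7 + 0 → gcd = 7; 182 = 7·26.
Back-substitution yields 2023·(-20) + 987·(41) = 7, so one solution is x = -20·26 = -520, y = 41·26 = 1066.
Solutions in x differ by 987/7 = 141; the one in [0, 141) is -520 mod 141 = 44.

44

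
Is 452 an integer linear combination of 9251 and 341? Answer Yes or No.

No

gcd(9251, 341): 9251 = 27·341 + 44; 341 = 7·44 + 33; 44 = 1·33 + 11; 33 = 3·11 + 0 → 11
11 does not divide 452, so a solution does not exist.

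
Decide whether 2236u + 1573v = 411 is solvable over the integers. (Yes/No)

No

By Bézout, 2236u + 1573v = 411 has integer solutions iff gcd(2236, 1573) | 411.
Euclid: 2236 = 1·1573 + 663; 1573 = 2·663 + 247; 663 = 2·247 + 169; 247 = 1·169 + 78; 169 = 2·78 + 13; 78 = 6·13 + 0. gcd = 13; 411 mod 13 = 8. No.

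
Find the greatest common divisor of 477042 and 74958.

Euclid: 477042 = 6·74958 + 27294; 74958 = 2·27294 + 20370; 27294 = 1·20370 + 6924; 20370 = 2·6924 + 6522; 6924 = 1·6522 + 402; 6522 = 16·402 + 90; 402 = 4·90 + 42; 90 = 2·42 + 6; 42 = 7·6 + 0. Last nonzero remainder: 6.

6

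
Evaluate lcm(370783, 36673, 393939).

646863201621

370783 = 7³ · 23 · 47; 36673 = 7 · 13² · 31; 393939 = 3² · 7 · 13² · 37
lcm takes max exponent of each prime: 3² · 7³ · 13² · 23 · 31 · 37 · 47 = 646863201621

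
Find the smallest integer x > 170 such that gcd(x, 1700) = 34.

gcd(x, 1700) = 34 forces 34 | x; write x = 34s. Then gcd(34s, 34·50) = 34·gcd(s, 50), so need gcd(s, 50) = 1.
34s > 170 gives s ≥ 6. The least s ≥ 6 coprime to 50 is 7, so x = 34·7 = 238.

238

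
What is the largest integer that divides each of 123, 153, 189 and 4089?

123 = 3 · 41; 153 = 3² · 17; 189 = 3³ · 7; 4089 = 3 · 29 · 47
gcd takes min exponent of each prime: 3 = 3

3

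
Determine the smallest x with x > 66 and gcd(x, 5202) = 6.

5202 = 6·867. Any x with gcd(x, 5202) = 6 is a multiple of 6, say 6s, with s coprime to 867.
Need s > 66/6, so s ≥ 12. First s ≥ 12 with gcd(s, 867) = 1 is s = 13. Thus x = 6·13 = 78.

78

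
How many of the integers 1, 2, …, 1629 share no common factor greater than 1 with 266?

266 = 2·7·19. Inclusion–exclusion on these primes:
1629 − ⌊1629/2⌋ − ⌊1629/7⌋ − ⌊1629/19⌋ + ⌊1629/14⌋ + ⌊1629/38⌋ + ⌊1629/133⌋ − ⌊1629/266⌋ = 662

662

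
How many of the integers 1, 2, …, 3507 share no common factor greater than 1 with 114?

1108

114 = 2·3·19. Inclusion–exclusion on these primes:
3507 − ⌊3507/2⌋ − ⌊3507/3⌋ − ⌊3507/19⌋ + ⌊3507/6⌋ + ⌊3507/38⌋ + ⌊3507/57⌋ − ⌊3507/114⌋ = 1108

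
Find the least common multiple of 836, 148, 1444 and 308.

836 = 2² · 11 · 19; 148 = 2² · 37; 1444 = 2² · 19²; 308 = 2² · 7 · 11
lcm takes max exponent of each prime: 2² · 7 · 11 · 19² · 37 = 4113956

4113956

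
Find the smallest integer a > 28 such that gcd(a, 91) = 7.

35

Multiples of 7 above 28: 7·5, 7·6, … . Need the cofactor coprime to 91/7 = 13.
Checking s = 5, 6, … the first with gcd(s, 13) = 1 is s = 5, giving 35.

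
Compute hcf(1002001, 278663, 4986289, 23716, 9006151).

5929

gcd(1002001, 278663): 1002001 = 3·278663 + 166012; 278663 = 1·166012 + 112651; 166012 = 1·112651 + 53361; 112651 = 2·53361 + 5929; 53361 = 9·5929 + 0 → 5929
gcd(5929, 4986289): 4986289 = 841·5929 + 0 → 5929
gcd(5929, 23716): 23716 = 4·5929 + 0 → 5929
gcd(5929, 9006151): 9006151 = 1519·5929 + 0 → 5929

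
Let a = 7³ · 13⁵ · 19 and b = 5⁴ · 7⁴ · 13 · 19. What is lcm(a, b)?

10586259604375

max exponent per prime: 5⁴ · 7⁴ · 13⁵ · 19 = 10586259604375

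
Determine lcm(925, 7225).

925 = 5² · 37; 7225 = 5² · 17²
max exponents: 5² · 17² · 37 = 267325

267325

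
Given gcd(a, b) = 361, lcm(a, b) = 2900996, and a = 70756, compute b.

14801

a·b = gcd·lcm = 361·2900996 = 1047259556, so b = 1047259556/70756 = 14801.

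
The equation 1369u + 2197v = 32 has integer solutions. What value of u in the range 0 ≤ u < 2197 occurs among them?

658

gcd(1369, 2197) = 1 (Euclid: 2197 = 1·1369 + 828; 1369 = 1·828 + 541; 828 = 1·541 + 287; 541 = 1·287 + 254; 287 = 1·254 + 33; 254 = 7·33 + 23; 33 = 1·23 + 10; 23 = 2·10 + 3; 10 = 3·3 + 1; 3 = 3·1 + 0), and 1 | 32.
Extended Euclid: 1369·(-666) + 2197·(415) = 1. Scale by 32: u₀ = -21312.
General solution u = u₀ + 2197t; reducing mod 2197 gives u = 658 (and v = -410).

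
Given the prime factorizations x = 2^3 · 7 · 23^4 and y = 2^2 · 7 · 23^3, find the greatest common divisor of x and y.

min exponent per shared prime: 2^2 · 7 · 23^3 = 340676

340676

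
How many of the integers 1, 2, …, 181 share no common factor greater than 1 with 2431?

Prime factors of 2431: 11, 13, 17. Count integers ≤ 181 divisible by none of them.
By inclusion–exclusion: 181 − ⌊181/11⌋ − ⌊181/13⌋ − ⌊181/17⌋ + ⌊181/143⌋ + ⌊181/187⌋ + ⌊181/221⌋ − ⌊181/2431⌋ = 143.

143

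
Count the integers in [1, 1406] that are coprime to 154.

548

Prime factors of 154: 2, 7, 11. Count integers ≤ 1406 divisible by none of them.
By inclusion–exclusion: 1406 − ⌊1406/2⌋ − ⌊1406/7⌋ − ⌊1406/11⌋ + ⌊1406/14⌋ + ⌊1406/22⌋ + ⌊1406/77⌋ − ⌊1406/154⌋ = 548.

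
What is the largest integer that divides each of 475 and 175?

25

475 = 5² · 19
175 = 5² · 7
Common: 5² = 25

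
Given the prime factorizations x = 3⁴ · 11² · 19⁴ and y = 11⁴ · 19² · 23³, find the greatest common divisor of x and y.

min exponent per shared prime: 11² · 19² = 43681

43681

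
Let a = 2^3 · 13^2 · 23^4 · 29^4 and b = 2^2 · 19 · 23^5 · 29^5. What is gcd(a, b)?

min exponent per shared prime: 2^2 · 23^4 · 29^4 = 791704889284

791704889284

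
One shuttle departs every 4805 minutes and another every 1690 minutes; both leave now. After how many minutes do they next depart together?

4805 = 5 · 31²; 1690 = 2 · 5 · 13²
max exponents: 2 · 5 · 13² · 31² = 1624090

1624090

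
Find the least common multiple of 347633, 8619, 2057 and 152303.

9343332141

lcm(347633, 8619) = 347633·8619/gcd = 2996248827/2873 = 1042899
lcm(1042899, 2057) = 1042899·2057/gcd = 2145243243/2057 = 1042899
lcm(1042899, 152303) = 1042899·152303/gcd = 158836646397/17 = 9343332141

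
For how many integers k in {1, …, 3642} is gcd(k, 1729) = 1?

2730

Prime factors of 1729: 7, 13, 19. Count integers ≤ 3642 divisible by none of them.
By inclusion–exclusion: 3642 − ⌊3642/7⌋ − ⌊3642/13⌋ − ⌊3642/19⌋ + ⌊3642/91⌋ + ⌊3642/133⌋ + ⌊3642/247⌋ − ⌊3642/1729⌋ = 2730.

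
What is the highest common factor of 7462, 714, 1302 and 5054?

7462 = 2 · 7 · 13 · 41; 714 = 2 · 3 · 7 · 17; 1302 = 2 · 3 · 7 · 31; 5054 = 2 · 7 · 19²
gcd takes min exponent of each prime: 2 · 7 = 14

14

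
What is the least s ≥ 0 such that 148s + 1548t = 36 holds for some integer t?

63

gcd(148, 1548) = 4 (Euclid: 1548 = 10·148 + 68; 148 = 2·68 + 12; 68 = 5·12 + 8; 12 = 1·8 + 4; 8 = 2·4 + 0), and 4 | 36.
Extended Euclid: 148·(136) + 1548·(-13) = 4. Scale by 9: s₀ = 1224.
General solution s = s₀ + 387k; reducing mod 387 gives s = 63 (and t = -6).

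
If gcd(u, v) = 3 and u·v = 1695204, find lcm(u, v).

Since gcd(u,v)·lcm(u,v) = uv, lcm = 1695204/3 = 565068.

565068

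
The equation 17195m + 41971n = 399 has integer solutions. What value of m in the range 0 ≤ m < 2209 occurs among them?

930

Reduce mod 41971: 17195m ≡ 399 (mod 41971). With g = gcd(17195, 41971) = 19 dividing 399, divide through: 905m ≡ 21 (mod 2209).
Since gcd(905, 2209) = 1, m ≡ 21·(905)⁻¹ ≡ 930 (mod 2209). Smallest non-negative: 930.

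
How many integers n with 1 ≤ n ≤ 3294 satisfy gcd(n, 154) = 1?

1283

Prime factors of 154: 2, 7, 11. Count integers ≤ 3294 divisible by none of them.
By inclusion–exclusion: 3294 − ⌊3294/2⌋ − ⌊3294/7⌋ − ⌊3294/11⌋ + ⌊3294/14⌋ + ⌊3294/22⌋ + ⌊3294/77⌋ − ⌊3294/154⌋ = 1283.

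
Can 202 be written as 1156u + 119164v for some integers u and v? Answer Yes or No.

No

By Bézout, 1156u + 119164v = 202 has integer solutions iff gcd(1156, 119164) | 202.
Euclid: 119164 = 103·1156 + 96; 1156 = 12·96 + 4; 96 = 24·4 + 0. gcd = 4; 202 mod 4 = 2. No.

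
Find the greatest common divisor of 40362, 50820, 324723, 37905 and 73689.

gcd(40362, 50820): 50820 = 1·40362 + 10458; 40362 = 3·10458 + 8988; 10458 = 1·8988 + 1470; 8988 = 6·1470 + 168; 1470 = 8·168 + 126; 168 = 1·126 + 42; 126 = 3·42 + 0 → 42
gcd(42, 324723): 324723 = 7731·42 + 21; 42 = 2·21 + 0 → 21
gcd(21, 37905): 37905 = 1805·21 + 0 → 21
gcd(21, 73689): 73689 = 3509·21 + 0 → 21

21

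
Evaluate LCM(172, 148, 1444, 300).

lcm(172, 148) = 172·148/gcd = 25456/4 = 6364
lcm(6364, 1444) = 6364·1444/gcd = 9189616/4 = 2297404
lcm(2297404, 300) = 2297404·300/gcd = 689221200/4 = 172305300

172305300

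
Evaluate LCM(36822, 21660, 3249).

lcm(36822, 21660) = 36822·21660/gcd = 797564520/2166 = 368220
lcm(368220, 3249) = 368220·3249/gcd = 1196346780/1083 = 1104660

1104660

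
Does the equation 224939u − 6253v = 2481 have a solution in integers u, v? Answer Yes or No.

By Bézout, 224939u − 6253v = 2481 has integer solutions iff gcd(224939, 6253) | 2481.
Euclid: 224939 = 35·6253 + 6084; 6253 = 1·6084 + 169; 6084 = 36·169 + 0. gcd = 169; 2481 mod 169 = 115. No.

No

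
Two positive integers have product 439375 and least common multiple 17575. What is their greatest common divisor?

gcd·lcm = product, so gcd = 439375/17575 = 25.

25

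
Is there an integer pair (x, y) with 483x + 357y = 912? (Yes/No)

By Bézout, 483x + 357y = 912 has integer solutions iff gcd(483, 357) | 912.
Euclid: 483 = 1·357 + 126; 357 = 2·126 + 105; 126 = 1·105 + 21; 105 = 5·21 + 0. gcd = 21; 912 mod 21 = 9. No.

No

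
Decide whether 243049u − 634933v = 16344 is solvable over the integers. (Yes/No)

By Bézout, 243049u − 634933v = 16344 has integer solutions iff gcd(243049, 634933) | 16344.
Euclid: 634933 = 2·243049 + 148835; 243049 = 1·148835 + 94214; 148835 = 1·94214 + 54621; 94214 = 1·54621 + 39593; 54621 = 1·39593 + 15028; 39593 = 2·15028 + 9537; 15028 = 1·9537 + 5491; 9537 = 1·5491 + 4046; 5491 = 1·4046 + 1445; 4046 = 2·1445 + 1156; 1445 = 1·1156 + 289; 1156 = 4·289 + 0. gcd = 289; 16344 mod 289 = 160. No.

No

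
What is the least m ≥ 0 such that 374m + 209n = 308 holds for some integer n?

12

Euclid: 374 = 1·209 + 165; 209 = 1·165 + 44; 165 = 3·44 + 33; 44 = 1·33 + 11; 33 = 3·11 + 0 → gcd = 11; 308 = 11·28.
Back-substitution yields 374·(-5) + 209·(9) = 11, so one solution is m = -5·28 = -140, n = 9·28 = 252.
Solutions in m differ by 209/11 = 19; the one in [0, 19) is -140 mod 19 = 12.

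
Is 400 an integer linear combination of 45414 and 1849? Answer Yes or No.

Yes

gcd(45414, 1849): 45414 = 24·1849 + 1038; 1849 = 1·1038 + 811; 1038 = 1·811 + 227; 811 = 3·227 + 130; 227 = 1·130 + 97; 130 = 1·97 + 33; 97 = 2·33 + 31; 33 = 1·31 + 2; 31 = 15·2 + 1; 2 = 2·1 + 0 → 1
1 divides 400, so a solution exists.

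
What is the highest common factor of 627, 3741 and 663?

3

gcd(627, 3741): 3741 = 5·627 + 606; 627 = 1·606 + 21; 606 = 28·21 + 18; 21 = 1·18 + 3; 18 = 6·3 + 0 → 3
gcd(3, 663): 663 = 221·3 + 0 → 3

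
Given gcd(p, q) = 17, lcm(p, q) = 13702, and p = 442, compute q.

527

p·q = gcd·lcm = 17·13702 = 232934, so q = 232934/442 = 527.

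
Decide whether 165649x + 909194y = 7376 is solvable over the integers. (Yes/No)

By Bézout, 165649x + 909194y = 7376 has integer solutions iff gcd(165649, 909194) | 7376.
Euclid: 909194 = 5·165649 + 80949; 165649 = 2·80949 + 3751; 80949 = 21·3751 + 2178; 3751 = 1·2178 + 1573; 2178 = 1·1573 + 605; 1573 = 2·605 + 363; 605 = 1·363 + 242; 363 = 1·242 + 121; 242 = 2·121 + 0. gcd = 121; 7376 mod 121 = 116. No.

No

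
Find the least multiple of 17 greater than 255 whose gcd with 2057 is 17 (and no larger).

Multiples of 17 above 255: 17·16, 17·17, … . Need the cofactor coprime to 2057/17 = 121.
Checking s = 16, 17, … the first with gcd(s, 121) = 1 is s = 16, giving 272.

272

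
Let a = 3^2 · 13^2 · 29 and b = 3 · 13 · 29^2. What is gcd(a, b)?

1131

min exponent per shared prime: 3 · 13 · 29 = 1131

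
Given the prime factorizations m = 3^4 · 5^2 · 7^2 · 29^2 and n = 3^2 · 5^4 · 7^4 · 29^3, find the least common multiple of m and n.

max exponent per prime: 3^4 · 5^4 · 7^4 · 29^3 = 2964498193125

2964498193125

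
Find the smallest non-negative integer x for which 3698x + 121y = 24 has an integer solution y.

Reduce mod 121: 3698x ≡ 24 (mod 121). With g = gcd(3698, 121) = 1 dividing 24, divide through: 3698x ≡ 24 (mod 121).
Since gcd(3698, 121) = 1, x ≡ 24·(3698)⁻¹ ≡ 100 (mod 121). Smallest non-negative: 100.

100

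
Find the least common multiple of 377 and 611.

17719

gcd first: 611 = 1·377 + 234; 377 = 1·234 + 143; 234 = 1·143 + 91; 143 = 1·91 + 52; 91 = 1·52 + 39; 52 = 1·39 + 13; 39 = 3·13 + 0 → gcd = 13
lcm = 377·611/gcd = 230347/13 = 17719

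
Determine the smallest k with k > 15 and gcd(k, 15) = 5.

gcd(k, 15) = 5 forces 5 | k; write k = 5s. Then gcd(5s, 5·3) = 5·gcd(s, 3), so need gcd(s, 3) = 1.
5s > 15 gives s ≥ 4. The least s ≥ 4 coprime to 3 is 4, so k = 5·4 = 20.

20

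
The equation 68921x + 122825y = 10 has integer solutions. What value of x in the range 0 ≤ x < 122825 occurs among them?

Reduce mod 122825: 68921x ≡ 10 (mod 122825). With g = gcd(68921, 122825) = 1 dividing 10, divide through: 68921x ≡ 10 (mod 122825).
Since gcd(68921, 122825) = 1, x ≡ 10·(68921)⁻¹ ≡ 93135 (mod 122825). Smallest non-negative: 93135.

93135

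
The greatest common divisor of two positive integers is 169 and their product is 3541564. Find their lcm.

20956

For any two positive integers, gcd × lcm equals their product. Hence lcm = 3541564 / 169 = 20956.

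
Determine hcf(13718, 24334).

2

Euclid: 24334 = 1·13718 + 10616; 13718 = 1·10616 + 3102; 10616 = 3·3102 + 1310; 3102 = 2·1310 + 482; 1310 = 2·482 + 346; 482 = 1·346 + 136; 346 = 2·136 + 74; 136 = 1·74 + 62; 74 = 1·62 + 12; 62 = 5·12 + 2; 12 = 6·2 + 0. Last nonzero remainder: 2.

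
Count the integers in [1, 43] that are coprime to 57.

27

Prime factors of 57: 3, 19. Count integers ≤ 43 divisible by none of them.
By inclusion–exclusion: 43 − ⌊43/3⌋ − ⌊43/19⌋ + ⌊43/57⌋ = 27.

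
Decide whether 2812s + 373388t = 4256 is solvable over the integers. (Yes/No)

Yes

By Bézout, 2812s + 373388t = 4256 has integer solutions iff gcd(2812, 373388) | 4256.
Euclid: 373388 = 132·2812 + 2204; 2812 = 1·2204 + 608; 2204 = 3·608 + 380; 608 = 1·380 + 228; 380 = 1·228 + 152; 228 = 1·152 + 76; 152 = 2·76 + 0. gcd = 76; 4256 mod 76 = 0. Yes.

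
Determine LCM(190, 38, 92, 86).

190 = 2 · 5 · 19; 38 = 2 · 19; 92 = 2² · 23; 86 = 2 · 43
lcm takes max exponent of each prime: 2² · 5 · 19 · 23 · 43 = 375820

375820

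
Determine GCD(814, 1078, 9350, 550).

gcd(814, 1078): 1078 = 1·814 + 264; 814 = 3·264 + 22; 264 = 12·22 + 0 → 22
gcd(22, 9350): 9350 = 425·22 + 0 → 22
gcd(22, 550): 550 = 25·22 + 0 → 22

22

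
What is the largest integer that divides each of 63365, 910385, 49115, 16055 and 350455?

95

63365 = 5 · 19 · 23 · 29; 910385 = 5 · 7 · 19 · 37²; 49115 = 5 · 11 · 19 · 47; 16055 = 5 · 13² · 19; 350455 = 5 · 7 · 17 · 19 · 31
gcd takes min exponent of each prime: 5 · 19 = 95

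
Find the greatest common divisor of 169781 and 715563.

Euclid: 715563 = 4·169781 + 36439; 169781 = 4·36439 + 24025; 36439 = 1·24025 + 12414; 24025 = 1·12414 + 11611; 12414 = 1·11611 + 803; 11611 = 14·803 + 369; 803 = 2·369 + 65; 369 = 5·65 + 44; 65 = 1·44 + 21; 44 = 2·21 + 2; 21 = 10·2 + 1; 2 = 2·1 + 0. Last nonzero remainder: 1.

1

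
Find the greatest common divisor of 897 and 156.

Euclid: 897 = 5·156 + 117; 156 = 1·117 + 39; 117 = 3·39 + 0. Last nonzero remainder: 39.

39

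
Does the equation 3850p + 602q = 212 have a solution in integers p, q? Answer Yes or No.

No

gcd(3850, 602): 3850 = 6·602 + 238; 602 = 2·238 + 126; 238 = 1·126 + 112; 126 = 1·112 + 14; 112 = 8·14 + 0 → 14
14 does not divide 212, so a solution does not exist.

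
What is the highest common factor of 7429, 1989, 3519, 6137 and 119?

17

7429 = 17 · 19 · 23; 1989 = 3² · 13 · 17; 3519 = 3² · 17 · 23; 6137 = 17 · 19²; 119 = 7 · 17
gcd takes min exponent of each prime: 17 = 17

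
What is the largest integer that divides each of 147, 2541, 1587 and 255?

3

147 = 3 · 7²; 2541 = 3 · 7 · 11²; 1587 = 3 · 23²; 255 = 3 · 5 · 17
gcd takes min exponent of each prime: 3 = 3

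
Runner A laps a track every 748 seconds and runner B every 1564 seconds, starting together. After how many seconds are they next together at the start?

17204

gcd first: 1564 = 2·748 + 68; 748 = 11·68 + 0 → gcd = 68
lcm = 748·1564/gcd = 1169872/68 = 17204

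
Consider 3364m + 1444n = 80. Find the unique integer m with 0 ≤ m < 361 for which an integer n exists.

346

Reduce mod 1444: 3364m ≡ 80 (mod 1444). With g = gcd(3364, 1444) = 4 dividing 80, divide through: 841m ≡ 20 (mod 361).
Since gcd(841, 361) = 1, m ≡ 20·(841)⁻¹ ≡ 346 (mod 361). Smallest non-negative: 346.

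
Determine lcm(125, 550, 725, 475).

1515250

125 = 5³; 550 = 2 · 5² · 11; 725 = 5² · 29; 475 = 5² · 19
lcm takes max exponent of each prime: 2 · 5³ · 11 · 19 · 29 = 1515250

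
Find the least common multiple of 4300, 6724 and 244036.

440991354700

lcm(4300, 6724) = 4300·6724/gcd = 28913200/4 = 7228300
lcm(7228300, 244036) = 7228300·244036/gcd = 1763965418800/4 = 440991354700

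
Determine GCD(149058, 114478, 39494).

gcd(149058, 114478): 149058 = 1·114478 + 34580; 114478 = 3·34580 + 10738; 34580 = 3·10738 + 2366; 10738 = 4·2366 + 1274; 2366 = 1·1274 + 1092; 1274 = 1·1092 + 182; 1092 = 6·182 + 0 → 182
gcd(182, 39494): 39494 = 217·182 + 0 → 182

182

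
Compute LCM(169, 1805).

gcd first: 1805 = 10·169 + 115; 169 = 1·115 + 54; 115 = 2·54 + 7; 54 = 7·7 + 5; 7 = 1·5 + 2; 5 = 2·2 + 1; 2 = 2·1 + 0 → gcd = 1
lcm = 169·1805/gcd = 305045/1 = 305045

305045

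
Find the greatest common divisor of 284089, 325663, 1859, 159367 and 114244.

169

gcd(284089, 325663): 325663 = 1·284089 + 41574; 284089 = 6·41574 + 34645; 41574 = 1·34645 + 6929; 34645 = 5·6929 + 0 → 6929
gcd(6929, 1859): 6929 = 3·1859 + 1352; 1859 = 1·1352 + 507; 1352 = 2·507 + 338; 507 = 1·338 + 169; 338 = 2·169 + 0 → 169
gcd(169, 159367): 159367 = 943·169 + 0 → 169
gcd(169, 114244): 114244 = 676·169 + 0 → 169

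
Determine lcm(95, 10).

190

gcd first: 95 = 9·10 + 5; 10 = 2·5 + 0 → gcd = 5
lcm = 95·10/gcd = 950/5 = 190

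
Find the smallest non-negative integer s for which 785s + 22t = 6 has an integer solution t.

Euclid: 785 = 35·22 + 15; 22 = 1·15 + 7; 15 = 2·7 + 1; 7 = 7·1 + 0 → gcd = 1; 6 = 1·6.
Back-substitution yields 785·(3) + 22·(-107) = 1, so one solution is s = 3·6 = 18, t = -107·6 = -642.
Solutions in s differ by 22/1 = 22; the one in [0, 22) is 18 mod 22 = 18.

18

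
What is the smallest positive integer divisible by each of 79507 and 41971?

gcd first: 79507 = 1·41971 + 37536; 41971 = 1·37536 + 4435; 37536 = 8·4435 + 2056; 4435 = 2·2056 + 323; 2056 = 6·323 + 118; 323 = 2·118 + 87; 118 = 1·87 + 31; 87 = 2·31 + 25; 31 = 1·25 + 6; 25 = 4·6 + 1; 6 = 6·1 + 0 → gcd = 1
lcm = 79507·41971/gcd = 3336988297/1 = 3336988297

3336988297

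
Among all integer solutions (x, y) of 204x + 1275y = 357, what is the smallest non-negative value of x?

8

Reduce mod 1275: 204x ≡ 357 (mod 1275). With g = gcd(204, 1275) = 51 dividing 357, divide through: 4x ≡ 7 (mod 25).
Since gcd(4, 25) = 1, x ≡ 7·(4)⁻¹ ≡ 8 (mod 25). Smallest non-negative: 8.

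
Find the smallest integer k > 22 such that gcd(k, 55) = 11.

55 = 11·5. Any k with gcd(k, 55) = 11 is a multiple of 11, say 11s, with s coprime to 5.
Need s > 22/11, so s ≥ 3. First s ≥ 3 with gcd(s, 5) = 1 is s = 3. Thus k = 11·3 = 33.

33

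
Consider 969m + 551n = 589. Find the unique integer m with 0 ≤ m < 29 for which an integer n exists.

8

gcd(969, 551) = 19 (Euclid: 969 = 1·551 + 418; 551 = 1·418 + 133; 418 = 3·133 + 19; 133 = 7·19 + 0), and 19 | 589.
Extended Euclid: 969·(4) + 551·(-7) = 19. Scale by 31: m₀ = 124.
General solution m = m₀ + 29t; reducing mod 29 gives m = 8 (and n = -13).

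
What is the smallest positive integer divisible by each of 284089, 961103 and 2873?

284089 = 13² · 41²; 961103 = 11² · 13² · 47; 2873 = 13² · 17
lcm takes max exponent of each prime: 11² · 13² · 17 · 41² · 47 = 27465440431

27465440431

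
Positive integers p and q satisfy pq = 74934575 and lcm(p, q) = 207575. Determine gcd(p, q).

361

From gcd × lcm = pq: gcd = 74934575 / 207575 = 361.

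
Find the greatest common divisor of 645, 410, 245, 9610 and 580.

5

gcd(645, 410): 645 = 1·410 + 235; 410 = 1·235 + 175; 235 = 1·175 + 60; 175 = 2·60 + 55; 60 = 1·55 + 5; 55 = 11·5 + 0 → 5
gcd(5, 245): 245 = 49·5 + 0 → 5
gcd(5, 9610): 9610 = 1922·5 + 0 → 5
gcd(5, 580): 580 = 116·5 + 0 → 5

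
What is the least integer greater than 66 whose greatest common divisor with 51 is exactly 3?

gcd(t, 51) = 3 forces 3 | t; write t = 3s. Then gcd(3s, 3·17) = 3·gcd(s, 17), so need gcd(s, 17) = 1.
3s > 66 gives s ≥ 23. The least s ≥ 23 coprime to 17 is 23, so t = 3·23 = 69.

69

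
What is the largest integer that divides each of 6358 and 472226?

6358 = 2 · 11 · 17²
472226 = 2 · 17² · 19 · 43
Common: 2 · 17² = 578

578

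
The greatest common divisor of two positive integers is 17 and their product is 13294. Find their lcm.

782

Since gcd(u,v)·lcm(u,v) = uv, lcm = 13294/17 = 782.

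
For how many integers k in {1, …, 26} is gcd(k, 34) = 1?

12

34 = 2·17. Inclusion–exclusion on these primes:
26 − ⌊26/2⌋ − ⌊26/17⌋ + ⌊26/34⌋ = 12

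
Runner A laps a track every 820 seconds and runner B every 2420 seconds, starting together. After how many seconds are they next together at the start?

820 = 2² · 5 · 41; 2420 = 2² · 5 · 11²
max exponents: 2² · 5 · 11² · 41 = 99220

99220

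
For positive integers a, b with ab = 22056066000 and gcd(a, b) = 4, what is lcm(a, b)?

5514016500

Since gcd(a,b)·lcm(a,b) = ab, lcm = 22056066000/4 = 5514016500.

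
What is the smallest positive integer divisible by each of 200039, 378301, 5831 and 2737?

716686326587

200039 = 7 · 17 · 41²; 378301 = 7 · 11 · 17³; 5831 = 7³ · 17; 2737 = 7 · 17 · 23
lcm takes max exponent of each prime: 7³ · 11 · 17³ · 23 · 41² = 716686326587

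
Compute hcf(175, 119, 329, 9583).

7

175 = 5² · 7; 119 = 7 · 17; 329 = 7 · 47; 9583 = 7 · 37²
gcd takes min exponent of each prime: 7 = 7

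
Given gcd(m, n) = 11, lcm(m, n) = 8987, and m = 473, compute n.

Using mn = gcd(m,n)·lcm(m,n) = 11·8987 = 98857, we get n = 98857/473 = 209.

209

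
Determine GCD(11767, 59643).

1

11767 = 7 · 41²
59643 = 3³ · 47²
Common: 1 = 1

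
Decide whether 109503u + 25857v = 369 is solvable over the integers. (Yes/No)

Yes

gcd(109503, 25857): 109503 = 4·25857 + 6075; 25857 = 4·6075 + 1557; 6075 = 3·1557 + 1404; 1557 = 1·1404 + 153; 1404 = 9·153 + 27; 153 = 5·27 + 18; 27 = 1·18 + 9; 18 = 2·9 + 0 → 9
9 divides 369, so a solution exists.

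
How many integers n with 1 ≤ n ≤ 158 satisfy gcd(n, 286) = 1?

67

Prime factors of 286: 2, 11, 13. Count integers ≤ 158 divisible by none of them.
By inclusion–exclusion: 158 − ⌊158/2⌋ − ⌊158/11⌋ − ⌊158/13⌋ + ⌊158/22⌋ + ⌊158/26⌋ + ⌊158/143⌋ − ⌊158/286⌋ = 67.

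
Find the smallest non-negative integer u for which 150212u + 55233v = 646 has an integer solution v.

2204

Euclid: 150212 = 2·55233 + 39746; 55233 = 1·39746 + 15487; 39746 = 2·15487 + 8772; 15487 = 1·8772 + 6715; 8772 = 1·6715 + 2057; 6715 = 3·2057 + 544; 2057 = 3·544 + 425; 544 = 1·425 + 119; 425 = 3·119 + 68; 119 = 1·68 + 51; 68 = 1·51 + 17; 51 = 3·17 + 0 → gcd = 17; 646 = 17·38.
Back-substitution yields 150212·(913) + 55233·(-2483) = 17, so one solution is u = 913·38 = 34694, v = -2483·38 = -94354.
Solutions in u differ by 55233/17 = 3249; the one in [0, 3249) is 34694 mod 3249 = 2204.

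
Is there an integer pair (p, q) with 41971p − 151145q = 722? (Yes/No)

gcd(41971, 151145): 151145 = 3·41971 + 25232; 41971 = 1·25232 + 16739; 25232 = 1·16739 + 8493; 16739 = 1·8493 + 8246; 8493 = 1·8246 + 247; 8246 = 33·247 + 95; 247 = 2·95 + 57; 95 = 1·57 + 38; 57 = 1·38 + 19; 38 = 2·19 + 0 → 19
19 divides 722, so a solution exists.

Yes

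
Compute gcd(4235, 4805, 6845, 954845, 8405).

5

gcd(4235, 4805): 4805 = 1·4235 + 570; 4235 = 7·570 + 245; 570 = 2·245 + 80; 245 = 3·80 + 5; 80 = 16·5 + 0 → 5
gcd(5, 6845): 6845 = 1369·5 + 0 → 5
gcd(5, 954845): 954845 = 190969·5 + 0 → 5
gcd(5, 8405): 8405 = 1681·5 + 0 → 5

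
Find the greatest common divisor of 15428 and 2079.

15428 = 2² · 7 · 19 · 29
2079 = 3³ · 7 · 11
Common: 7 = 7

7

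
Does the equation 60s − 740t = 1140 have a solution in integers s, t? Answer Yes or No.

gcd(60, 740): 740 = 12·60 + 20; 60 = 3·20 + 0 → 20
20 divides 1140, so a solution exists.

Yes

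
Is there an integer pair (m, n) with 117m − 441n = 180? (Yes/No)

By Bézout, 117m − 441n = 180 has integer solutions iff gcd(117, 441) | 180.
Euclid: 441 = 3·117 + 90; 117 = 1·90 + 27; 90 = 3·27 + 9; 27 = 3·9 + 0. gcd = 9; 180 mod 9 = 0. Yes.

Yes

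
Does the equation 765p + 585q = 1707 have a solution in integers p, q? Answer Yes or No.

By Bézout, 765p + 585q = 1707 has integer solutions iff gcd(765, 585) | 1707.
Euclid: 765 = 1·585 + 180; 585 = 3·180 + 45; 180 = 4·45 + 0. gcd = 45; 1707 mod 45 = 42. No.

No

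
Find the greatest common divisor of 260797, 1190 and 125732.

17

gcd(260797, 1190): 260797 = 219·1190 + 187; 1190 = 6·187 + 68; 187 = 2·68 + 51; 68 = 1·51 + 17; 51 = 3·17 + 0 → 17
gcd(17, 125732): 125732 = 7396·17 + 0 → 17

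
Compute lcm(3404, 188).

159988

3404 = 2² · 23 · 37; 188 = 2² · 47
max exponents: 2² · 23 · 37 · 47 = 159988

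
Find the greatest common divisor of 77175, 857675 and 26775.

175

gcd(77175, 857675): 857675 = 11·77175 + 8750; 77175 = 8·8750 + 7175; 8750 = 1·7175 + 1575; 7175 = 4·1575 + 875; 1575 = 1·875 + 700; 875 = 1·700 + 175; 700 = 4·175 + 0 → 175
gcd(175, 26775): 26775 = 153·175 + 0 → 175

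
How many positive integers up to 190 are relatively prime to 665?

123

665 = 5·7·19. Inclusion–exclusion on these primes:
190 − ⌊190/5⌋ − ⌊190/7⌋ − ⌊190/19⌋ + ⌊190/35⌋ + ⌊190/95⌋ + ⌊190/133⌋ − ⌊190/665⌋ = 123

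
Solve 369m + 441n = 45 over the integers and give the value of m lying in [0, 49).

30

Euclid: 441 = 1·369 + 72; 369 = 5·72 + 9; 72 = 8·9 + 0 → gcd = 9; 45 = 9·5.
Back-substitution yields 369·(6) + 441·(-5) = 9, so one solution is m = 6·5 = 30, n = -5·5 = -25.
Solutions in m differ by 441/9 = 49; the one in [0, 49) is 30 mod 49 = 30.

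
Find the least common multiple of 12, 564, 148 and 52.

271284

12 = 2² · 3; 564 = 2² · 3 · 47; 148 = 2² · 37; 52 = 2² · 13
lcm takes max exponent of each prime: 2² · 3 · 13 · 37 · 47 = 271284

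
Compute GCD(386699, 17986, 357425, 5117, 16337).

gcd(386699, 17986): 386699 = 21·17986 + 8993; 17986 = 2·8993 + 0 → 8993
gcd(8993, 357425): 357425 = 39·8993 + 6698; 8993 = 1·6698 + 2295; 6698 = 2·2295 + 2108; 2295 = 1·2108 + 187; 2108 = 11·187 + 51; 187 = 3·51 + 34; 51 = 1·34 + 17; 34 = 2·17 + 0 → 17
gcd(17, 5117): 5117 = 301·17 + 0 → 17
gcd(17, 16337): 16337 = 961·17 + 0 → 17

17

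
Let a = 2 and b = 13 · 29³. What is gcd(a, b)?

1

min exponent per shared prime: (none) = 1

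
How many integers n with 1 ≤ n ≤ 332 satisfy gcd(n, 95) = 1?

95 = 5·19. Inclusion–exclusion on these primes:
332 − ⌊332/5⌋ − ⌊332/19⌋ + ⌊332/95⌋ = 252

252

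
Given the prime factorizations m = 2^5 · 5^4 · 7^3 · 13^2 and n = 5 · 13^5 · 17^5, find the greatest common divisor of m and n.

min exponent per shared prime: 5 · 13^2 = 845

845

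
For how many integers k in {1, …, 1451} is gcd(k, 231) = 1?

754

Prime factors of 231: 3, 7, 11. Count integers ≤ 1451 divisible by none of them.
By inclusion–exclusion: 1451 − ⌊1451/3⌋ − ⌊1451/7⌋ − ⌊1451/11⌋ + ⌊1451/21⌋ + ⌊1451/33⌋ + ⌊1451/77⌋ − ⌊1451/231⌋ = 754.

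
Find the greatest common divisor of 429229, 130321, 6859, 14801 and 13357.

361

429229 = 19² · 29 · 41; 130321 = 19⁴; 6859 = 19³; 14801 = 19² · 41; 13357 = 19² · 37
gcd takes min exponent of each prime: 19² = 361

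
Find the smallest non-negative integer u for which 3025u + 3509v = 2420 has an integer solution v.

24

gcd(3025, 3509) = 121 (Euclid: 3509 = 1·3025 + 484; 3025 = 6·484 + 121; 484 = 4·121 + 0), and 121 | 2420.
Extended Euclid: 3025·(7) + 3509·(-6) = 121. Scale by 20: u₀ = 140.
General solution u = u₀ + 29t; reducing mod 29 gives u = 24 (and v = -20).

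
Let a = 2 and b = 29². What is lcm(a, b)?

max exponent per prime: 2 · 29² = 1682

1682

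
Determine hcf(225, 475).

Euclid: 475 = 2·225 + 25; 225 = 9·25 + 0. Last nonzero remainder: 25.

25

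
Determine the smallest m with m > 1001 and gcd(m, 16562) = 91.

gcd(m, 16562) = 91 forces 91 | m; write m = 91s. Then gcd(91s, 91·182) = 91·gcd(s, 182), so need gcd(s, 182) = 1.
91s > 1001 gives s ≥ 12. The least s ≥ 12 coprime to 182 is 15, so m = 91·15 = 1365.

1365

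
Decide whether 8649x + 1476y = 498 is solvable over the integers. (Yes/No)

By Bézout, 8649x + 1476y = 498 has integer solutions iff gcd(8649, 1476) | 498.
Euclid: 8649 = 5·1476 + 1269; 1476 = 1·1269 + 207; 1269 = 6·207 + 27; 207 = 7·27 + 18; 27 = 1·18 + 9; 18 = 2·9 + 0. gcd = 9; 498 mod 9 = 3. No.

No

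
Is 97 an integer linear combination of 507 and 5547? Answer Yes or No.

By Bézout, 507s − 5547t = 97 has integer solutions iff gcd(507, 5547) | 97.
Euclid: 5547 = 10·507 + 477; 507 = 1·477 + 30; 477 = 15·30 + 27; 30 = 1·27 + 3; 27 = 9·3 + 0. gcd = 3; 97 mod 3 = 1. No.

No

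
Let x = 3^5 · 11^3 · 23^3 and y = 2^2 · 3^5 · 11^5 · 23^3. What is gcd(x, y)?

min exponent per shared prime: 3^5 · 11^3 · 23^3 = 3935209311

3935209311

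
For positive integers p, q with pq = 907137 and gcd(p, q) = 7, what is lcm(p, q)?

129591

For any two positive integers, gcd × lcm equals their product. Hence lcm = 907137 / 7 = 129591.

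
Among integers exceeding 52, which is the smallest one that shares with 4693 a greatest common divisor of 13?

Multiples of 13 above 52: 13·5, 13·6, … . Need the cofactor coprime to 4693/13 = 361.
Checking s = 5, 6, … the first with gcd(s, 361) = 1 is s = 5, giving 65.

65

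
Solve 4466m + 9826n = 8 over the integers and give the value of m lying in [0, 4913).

4891

gcd(4466, 9826) = 2 (Euclid: 9826 = 2·4466 + 894; 4466 = 4·894 + 890; 894 = 1·890 + 4; 890 = 222·4 + 2; 4 = 2·2 + 0), and 2 | 8.
Extended Euclid: 4466·(2451) + 9826·(-1114) = 2. Scale by 4: m₀ = 9804.
General solution m = m₀ + 4913t; reducing mod 4913 gives m = 4891 (and n = -2223).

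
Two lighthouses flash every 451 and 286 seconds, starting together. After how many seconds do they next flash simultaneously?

gcd first: 451 = 1·286 + 165; 286 = 1·165 + 121; 165 = 1·121 + 44; 121 = 2·44 + 33; 44 = 1·33 + 11; 33 = 3·11 + 0 → gcd = 11
lcm = 451·286/gcd = 128986/11 = 11726

11726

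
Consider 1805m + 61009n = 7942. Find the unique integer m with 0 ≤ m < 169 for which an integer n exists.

72

Reduce mod 61009: 1805m ≡ 7942 (mod 61009). With g = gcd(1805, 61009) = 361 dividing 7942, divide through: 5m ≡ 22 (mod 169).
Since gcd(5, 169) = 1, m ≡ 22·(5)⁻¹ ≡ 72 (mod 169). Smallest non-negative: 72.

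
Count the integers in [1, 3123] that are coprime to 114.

986

Prime factors of 114: 2, 3, 19. Count integers ≤ 3123 divisible by none of them.
By inclusion–exclusion: 3123 − ⌊3123/2⌋ − ⌊3123/3⌋ − ⌊3123/19⌋ + ⌊3123/6⌋ + ⌊3123/38⌋ + ⌊3123/57⌋ − ⌊3123/114⌋ = 986.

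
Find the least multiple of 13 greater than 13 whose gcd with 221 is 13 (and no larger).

26

Multiples of 13 above 13: 13·2, 13·3, … . Need the cofactor coprime to 221/13 = 17.
Checking s = 2, 3, … the first with gcd(s, 17) = 1 is s = 2, giving 26.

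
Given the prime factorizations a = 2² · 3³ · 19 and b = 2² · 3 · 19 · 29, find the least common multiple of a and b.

59508

max exponent per prime: 2² · 3³ · 19 · 29 = 59508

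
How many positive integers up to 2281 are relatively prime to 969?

1356

969 = 3·17·19. Inclusion–exclusion on these primes:
2281 − ⌊2281/3⌋ − ⌊2281/17⌋ − ⌊2281/19⌋ + ⌊2281/51⌋ + ⌊2281/57⌋ + ⌊2281/323⌋ − ⌊2281/969⌋ = 1356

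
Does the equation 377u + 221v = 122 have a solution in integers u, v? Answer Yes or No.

gcd(377, 221): 377 = 1·221 + 156; 221 = 1·156 + 65; 156 = 2·65 + 26; 65 = 2·26 + 13; 26 = 2·13 + 0 → 13
13 does not divide 122, so a solution does not exist.

No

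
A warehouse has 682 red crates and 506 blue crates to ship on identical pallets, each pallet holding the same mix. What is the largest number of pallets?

22

682 = 2 · 11 · 31
506 = 2 · 11 · 23
Common: 2 · 11 = 22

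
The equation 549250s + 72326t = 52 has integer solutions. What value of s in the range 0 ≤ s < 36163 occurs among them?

9066

Reduce mod 72326: 549250s ≡ 52 (mod 72326). With g = gcd(549250, 72326) = 2 dividing 52, divide through: 274625s ≡ 26 (mod 36163).
Since gcd(274625, 36163) = 1, s ≡ 26·(274625)⁻¹ ≡ 9066 (mod 36163). Smallest non-negative: 9066.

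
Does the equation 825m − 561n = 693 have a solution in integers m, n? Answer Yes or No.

Yes

gcd(825, 561): 825 = 1·561 + 264; 561 = 2·264 + 33; 264 = 8·33 + 0 → 33
33 divides 693, so a solution exists.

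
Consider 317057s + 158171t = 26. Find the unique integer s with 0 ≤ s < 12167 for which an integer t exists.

1991

Euclid: 317057 = 2·158171 + 715; 158171 = 221·715 + 156; 715 = 4·156 + 91; 156 = 1·91 + 65; 91 = 1·65 + 26; 65 = 2·26 + 13; 26 = 2·13 + 0 → gcd = 13; 26 = 13·2.
Back-substitution yields 317057·(-5088) + 158171·(10199) = 13, so one solution is s = -5088·2 = -10176, t = 10199·2 = 20398.
Solutions in s differ by 158171/13 = 12167; the one in [0, 12167) is -10176 mod 12167 = 1991.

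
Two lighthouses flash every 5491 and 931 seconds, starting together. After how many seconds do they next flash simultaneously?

269059

5491 = 17² · 19; 931 = 7² · 19
max exponents: 7² · 17² · 19 = 269059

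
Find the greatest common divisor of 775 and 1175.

25

Euclid: 1175 = 1·775 + 400; 775 = 1·400 + 375; 400 = 1·375 + 25; 375 = 15·25 + 0. Last nonzero remainder: 25.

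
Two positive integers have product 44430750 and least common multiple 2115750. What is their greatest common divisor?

From gcd × lcm = ab: gcd = 44430750 / 2115750 = 21.

21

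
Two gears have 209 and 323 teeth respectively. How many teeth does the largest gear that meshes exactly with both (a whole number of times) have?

Euclid: 323 = 1·209 + 114; 209 = 1·114 + 95; 114 = 1·95 + 19; 95 = 5·19 + 0. Last nonzero remainder: 19.

19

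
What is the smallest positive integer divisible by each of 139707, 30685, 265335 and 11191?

18038269305

139707 = 3² · 19² · 43; 30685 = 5 · 17 · 19²; 265335 = 3 · 5 · 7² · 19²; 11191 = 19² · 31
lcm takes max exponent of each prime: 3² · 5 · 7² · 17 · 19² · 31 · 43 = 18038269305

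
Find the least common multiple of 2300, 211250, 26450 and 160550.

2300 = 2² · 5² · 23; 211250 = 2 · 5⁴ · 13²; 26450 = 2 · 5² · 23²; 160550 = 2 · 5² · 13² · 19
lcm takes max exponent of each prime: 2² · 5⁴ · 13² · 19 · 23² = 4246547500

4246547500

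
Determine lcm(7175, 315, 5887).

lcm(7175, 315) = 7175·315/gcd = 2260125/35 = 64575
lcm(64575, 5887) = 64575·5887/gcd = 380153025/7 = 54307575

54307575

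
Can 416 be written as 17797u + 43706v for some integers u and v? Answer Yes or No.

Yes

gcd(17797, 43706): 43706 = 2·17797 + 8112; 17797 = 2·8112 + 1573; 8112 = 5·1573 + 247; 1573 = 6·247 + 91; 247 = 2·91 + 65; 91 = 1·65 + 26; 65 = 2·26 + 13; 26 = 2·13 + 0 → 13
13 divides 416, so a solution exists.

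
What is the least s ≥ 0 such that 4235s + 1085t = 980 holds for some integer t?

1

gcd(4235, 1085) = 35 (Euclid: 4235 = 3·1085 + 980; 1085 = 1·980 + 105; 980 = 9·105 + 35; 105 = 3·35 + 0), and 35 | 980.
Extended Euclid: 4235·(10) + 1085·(-39) = 35. Scale by 28: s₀ = 280.
General solution s = s₀ + 31k; reducing mod 31 gives s = 1 (and t = -3).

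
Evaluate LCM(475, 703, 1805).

475 = 5² · 19; 703 = 19 · 37; 1805 = 5 · 19²
lcm takes max exponent of each prime: 5² · 19² · 37 = 333925

333925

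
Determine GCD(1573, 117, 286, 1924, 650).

1573 = 11² · 13; 117 = 3² · 13; 286 = 2 · 11 · 13; 1924 = 2² · 13 · 37; 650 = 2 · 5² · 13
gcd takes min exponent of each prime: 13 = 13

13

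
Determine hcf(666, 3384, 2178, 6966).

gcd(666, 3384): 3384 = 5·666 + 54; 666 = 12·54 + 18; 54 = 3·18 + 0 → 18
gcd(18, 2178): 2178 = 121·18 + 0 → 18
gcd(18, 6966): 6966 = 387·18 + 0 → 18

18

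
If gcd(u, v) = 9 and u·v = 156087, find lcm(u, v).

17343

For any two positive integers, gcd × lcm equals their product. Hence lcm = 156087 / 9 = 17343.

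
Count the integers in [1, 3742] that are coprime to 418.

Prime factors of 418: 2, 11, 19. Count integers ≤ 3742 divisible by none of them.
By inclusion–exclusion: 3742 − ⌊3742/2⌋ − ⌊3742/11⌋ − ⌊3742/19⌋ + ⌊3742/22⌋ + ⌊3742/38⌋ + ⌊3742/209⌋ − ⌊3742/418⌋ = 1612.

1612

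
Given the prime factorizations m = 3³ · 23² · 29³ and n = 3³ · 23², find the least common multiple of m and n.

348348087

max exponent per prime: 3³ · 23² · 29³ = 348348087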